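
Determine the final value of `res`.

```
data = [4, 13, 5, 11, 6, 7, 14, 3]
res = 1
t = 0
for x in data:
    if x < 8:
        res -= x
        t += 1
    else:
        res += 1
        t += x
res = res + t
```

22

x=4: <8, res = 1-4 = -3; t=1
x=13: not <8, res = (-3)+1 = -2; t=14
x=5: <8, res = (-2)-5 = -7; t=15
x=11: not <8, res = (-7)+1 = -6; t=26
x=6: <8, res = (-6)-6 = -12; t=27
x=7: <8, res = (-12)-7 = -19; t=28
x=14: not <8, res = (-19)+1 = -18; t=42
x=3: <8, res = (-18)-3 = -21; t=43
res+t = (-21)+43 = 22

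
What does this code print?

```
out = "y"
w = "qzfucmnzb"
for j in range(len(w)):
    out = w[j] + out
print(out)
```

j=0: prepend 'q' → 'qy'
j=1: prepend 'z' → 'zqy'
j=2: prepend 'f' → 'fzqy'
j=3: prepend 'u' → 'ufzqy'
j=4: prepend 'c' → 'cufzqy'
j=5: prepend 'm' → 'mcufzqy'
j=6: prepend 'n' → 'nmcufzqy'
j=7: prepend 'z' → 'znmcufzqy'
j=8: prepend 'b' → 'bznmcufzqy'

bznmcufzqy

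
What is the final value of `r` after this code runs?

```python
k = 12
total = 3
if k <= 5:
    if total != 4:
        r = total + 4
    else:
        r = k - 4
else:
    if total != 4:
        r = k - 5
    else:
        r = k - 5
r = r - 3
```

4

k=12, total=3
k <= 5 is False; total != 4 is True
→ r = k - 5 = 7
r = 7-3 = 4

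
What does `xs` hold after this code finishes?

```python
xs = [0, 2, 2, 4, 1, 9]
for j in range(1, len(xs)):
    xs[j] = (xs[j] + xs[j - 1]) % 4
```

[0, 2, 0, 0, 1, 2]

j=1: xs[1] = (2+0)%4 = 2 → [0, 2, 2, 4, 1, 9]
j=2: xs[2] = (2+2)%4 = 0 → [0, 2, 0, 4, 1, 9]
j=3: xs[3] = (4+0)%4 = 0 → [0, 2, 0, 0, 1, 9]
j=4: xs[4] = (1+0)%4 = 1 → [0, 2, 0, 0, 1, 9]
j=5: xs[5] = (9+1)%4 = 2 → [0, 2, 0, 0, 1, 2]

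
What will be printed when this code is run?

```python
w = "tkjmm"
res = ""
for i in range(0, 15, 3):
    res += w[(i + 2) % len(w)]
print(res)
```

i=0: add w[2]='j' → 'j'
i=3: add w[0]='t' → 'jt'
i=6: add w[3]='m' → 'jtm'
i=9: add w[1]='k' → 'jtmk'
i=12: add w[4]='m' → 'jtmkm'

jtmkm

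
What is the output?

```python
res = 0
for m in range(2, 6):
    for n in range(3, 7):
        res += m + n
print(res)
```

128

m=2,n=3: res = 0+5 = 5
m=2,n=4: res = 5+6 = 11
m=2,n=5: res = 11+7 = 18
m=2,n=6: res = 18+8 = 26
m=3,n=3: res = 26+6 = 32
m=3,n=4: res = 32+7 = 39
m=3,n=5: res = 39+8 = 47
m=3,n=6: res = 47+9 = 56
m=4,n=3: res = 56+7 = 63
m=4,n=4: res = 63+8 = 71
m=4,n=5: res = 71+9 = 80
m=4,n=6: res = 80+10 = 90
m=5,n=3: res = 90+8 = 98
m=5,n=4: res = 98+9 = 107
m=5,n=5: res = 107+10 = 117
m=5,n=6: res = 117+11 = 128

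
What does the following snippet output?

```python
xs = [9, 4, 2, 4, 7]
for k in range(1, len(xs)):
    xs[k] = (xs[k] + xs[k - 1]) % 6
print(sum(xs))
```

k=1: xs[1] = (4+9)%6 = 1 → [9, 1, 2, 4, 7]
k=2: xs[2] = (2+1)%6 = 3 → [9, 1, 3, 4, 7]
k=3: xs[3] = (4+3)%6 = 1 → [9, 1, 3, 1, 7]
k=4: xs[4] = (7+1)%6 = 2 → [9, 1, 3, 1, 2]
sum = 16

16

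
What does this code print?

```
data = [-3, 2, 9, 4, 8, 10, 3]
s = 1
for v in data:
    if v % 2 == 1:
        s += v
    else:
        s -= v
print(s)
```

v=-3: odd, s = 1+(-3) = -2
v=2: not odd, s = (-2)-2 = -4
v=9: odd, s = (-4)+9 = 5
v=4: not odd, s = 5-4 = 1
v=8: not odd, s = 1-8 = -7
v=10: not odd, s = (-7)-10 = -17
v=3: odd, s = (-17)+3 = -14

-14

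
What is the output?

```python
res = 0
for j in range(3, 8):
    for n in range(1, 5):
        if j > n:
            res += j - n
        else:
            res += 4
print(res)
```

63

j=3,n=1: 3>1, res = 0+2 = 2
j=3,n=2: 3>2, res = 2+1 = 3
j=3,n=3: not 3>3, res = 3+4 = 7
j=3,n=4: not 3>4, res = 7+4 = 11
j=4,n=1: 4>1, res = 11+3 = 14
j=4,n=2: 4>2, res = 14+2 = 16
j=4,n=3: 4>3, res = 16+1 = 17
j=4,n=4: not 4>4, res = 17+4 = 21
j=5,n=1: 5>1, res = 21+4 = 25
j=5,n=2: 5>2, res = 25+3 = 28
j=5,n=3: 5>3, res = 28+2 = 30
j=5,n=4: 5>4, res = 30+1 = 31
j=6,n=1: 6>1, res = 31+5 = 36
j=6,n=2: 6>2, res = 36+4 = 40
j=6,n=3: 6>3, res = 40+3 = 43
j=6,n=4: 6>4, res = 43+2 = 45
j=7,n=1: 7>1, res = 45+6 = 51
j=7,n=2: 7>2, res = 51+5 = 56
j=7,n=3: 7>3, res = 56+4 = 60
j=7,n=4: 7>4, res = 60+3 = 63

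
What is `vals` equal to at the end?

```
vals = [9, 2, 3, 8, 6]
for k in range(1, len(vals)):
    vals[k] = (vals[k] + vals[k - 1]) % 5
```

k=1: vals[1] = (2+9)%5 = 1 → [9, 1, 3, 8, 6]
k=2: vals[2] = (3+1)%5 = 4 → [9, 1, 4, 8, 6]
k=3: vals[3] = (8+4)%5 = 2 → [9, 1, 4, 2, 6]
k=4: vals[4] = (6+2)%5 = 3 → [9, 1, 4, 2, 3]

[9, 1, 4, 2, 3]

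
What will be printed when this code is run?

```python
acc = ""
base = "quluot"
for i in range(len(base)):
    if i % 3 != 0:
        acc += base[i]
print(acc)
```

i=0: skip
i=1: add 'u' → 'u'
i=2: add 'l' → 'ul'
i=3: skip
i=4: add 'o' → 'ulo'
i=5: add 't' → 'ulot'

ulot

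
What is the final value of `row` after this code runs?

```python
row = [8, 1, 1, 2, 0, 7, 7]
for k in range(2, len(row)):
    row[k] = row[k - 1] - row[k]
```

k=2: row[2] = 1-1 = 0 → [8, 1, 0, 2, 0, 7, 7]
k=3: row[3] = 0-2 = -2 → [8, 1, 0, -2, 0, 7, 7]
k=4: row[4] = (-2)-0 = -2 → [8, 1, 0, -2, -2, 7, 7]
k=5: row[5] = (-2)-7 = -9 → [8, 1, 0, -2, -2, -9, 7]
k=6: row[6] = (-9)-7 = -16 → [8, 1, 0, -2, -2, -9, -16]

[8, 1, 0, -2, -2, -9, -16]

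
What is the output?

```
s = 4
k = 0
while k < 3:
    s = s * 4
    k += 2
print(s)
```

64

k=0: s = 4*4 = 16
k=2: s = 16*4 = 64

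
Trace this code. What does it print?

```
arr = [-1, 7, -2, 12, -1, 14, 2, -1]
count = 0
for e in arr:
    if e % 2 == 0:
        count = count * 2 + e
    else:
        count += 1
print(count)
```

e=-1: not even, count = 0+1 = 1
e=7: not even, count = 1+1 = 2
e=-2: even, count = 2*2+(-2) = 2
e=12: even, count = 2*2+12 = 16
e=-1: not even, count = 16+1 = 17
e=14: even, count = 17*2+14 = 48
e=2: even, count = 48*2+2 = 98
e=-1: not even, count = 98+1 = 99

99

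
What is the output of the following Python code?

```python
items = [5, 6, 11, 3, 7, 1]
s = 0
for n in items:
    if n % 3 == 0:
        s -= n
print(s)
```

n=5: not %3==0
n=6: %3==0, s = 0-6 = -6
n=11: not %3==0
n=3: %3==0, s = (-6)-3 = -9
n=7: not %3==0
n=1: not %3==0

-9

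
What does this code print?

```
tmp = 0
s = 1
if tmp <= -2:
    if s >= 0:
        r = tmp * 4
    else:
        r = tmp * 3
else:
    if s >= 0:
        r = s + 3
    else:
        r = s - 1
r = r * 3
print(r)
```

tmp=0, s=1
tmp <= -2 is False; s >= 0 is True
→ r = s + 3 = 4
r = 4*3 = 12

12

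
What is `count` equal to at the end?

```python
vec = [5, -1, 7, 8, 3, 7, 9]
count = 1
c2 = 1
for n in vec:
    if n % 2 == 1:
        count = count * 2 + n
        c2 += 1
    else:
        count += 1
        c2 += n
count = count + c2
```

n=5: odd, count = 1*2+5 = 7; c2=2
n=-1: odd, count = 7*2+(-1) = 13; c2=3
n=7: odd, count = 13*2+7 = 33; c2=4
n=8: not odd, count = 33+1 = 34; c2=12
n=3: odd, count = 34*2+3 = 71; c2=13
n=7: odd, count = 71*2+7 = 149; c2=14
n=9: odd, count = 149*2+9 = 307; c2=15
count+c2 = 307+15 = 322

322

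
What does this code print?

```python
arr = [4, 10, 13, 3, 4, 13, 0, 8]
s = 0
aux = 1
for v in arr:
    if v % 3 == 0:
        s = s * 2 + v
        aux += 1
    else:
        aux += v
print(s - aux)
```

-49

v=4: not %3==0; aux=5
v=10: not %3==0; aux=15
v=13: not %3==0; aux=28
v=3: %3==0, s = 0*2+3 = 3; aux=29
v=4: not %3==0; aux=33
v=13: not %3==0; aux=46
v=0: %3==0, s = 3*2+0 = 6; aux=47
v=8: not %3==0; aux=55
s-aux = 6-55 = -49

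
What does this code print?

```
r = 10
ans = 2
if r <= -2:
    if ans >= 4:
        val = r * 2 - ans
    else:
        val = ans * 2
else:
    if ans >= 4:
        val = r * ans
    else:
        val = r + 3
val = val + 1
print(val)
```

r=10, ans=2
r <= -2 is False; ans >= 4 is False
→ val = r + 3 = 13
val = 13+1 = 14

14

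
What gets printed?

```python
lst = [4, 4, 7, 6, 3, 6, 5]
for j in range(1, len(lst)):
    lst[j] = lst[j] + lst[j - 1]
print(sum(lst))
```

j=1: lst[1] = 4+4 = 8 → [4, 8, 7, 6, 3, 6, 5]
j=2: lst[2] = 7+8 = 15 → [4, 8, 15, 6, 3, 6, 5]
j=3: lst[3] = 6+15 = 21 → [4, 8, 15, 21, 3, 6, 5]
j=4: lst[4] = 3+21 = 24 → [4, 8, 15, 21, 24, 6, 5]
j=5: lst[5] = 6+24 = 30 → [4, 8, 15, 21, 24, 30, 5]
j=6: lst[6] = 5+30 = 35 → [4, 8, 15, 21, 24, 30, 35]
sum = 137

137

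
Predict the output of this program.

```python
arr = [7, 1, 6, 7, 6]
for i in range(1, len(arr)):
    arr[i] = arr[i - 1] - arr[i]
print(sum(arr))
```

-7

i=1: arr[1] = 7-1 = 6 → [7, 6, 6, 7, 6]
i=2: arr[2] = 6-6 = 0 → [7, 6, 0, 7, 6]
i=3: arr[3] = 0-7 = -7 → [7, 6, 0, -7, 6]
i=4: arr[4] = (-7)-6 = -13 → [7, 6, 0, -7, -13]
sum = -7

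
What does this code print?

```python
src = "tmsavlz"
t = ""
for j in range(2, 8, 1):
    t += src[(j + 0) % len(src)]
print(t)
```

savlzt

j=2: add src[2]='s' → 's'
j=3: add src[3]='a' → 'sa'
j=4: add src[4]='v' → 'sav'
j=5: add src[5]='l' → 'savl'
j=6: add src[6]='z' → 'savlz'
j=7: add src[0]='t' → 'savlzt'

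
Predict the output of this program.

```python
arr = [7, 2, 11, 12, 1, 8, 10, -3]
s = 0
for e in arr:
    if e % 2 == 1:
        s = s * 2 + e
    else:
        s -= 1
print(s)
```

e=7: odd, s = 0*2+7 = 7
e=2: not odd, s = 7-1 = 6
e=11: odd, s = 6*2+11 = 23
e=12: not odd, s = 23-1 = 22
e=1: odd, s = 22*2+1 = 45
e=8: not odd, s = 45-1 = 44
e=10: not odd, s = 44-1 = 43
e=-3: odd, s = 43*2+(-3) = 83

83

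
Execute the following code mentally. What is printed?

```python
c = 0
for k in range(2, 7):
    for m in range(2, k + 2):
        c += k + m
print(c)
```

165

k=2,m=2: c = 0+4 = 4
k=2,m=3: c = 4+5 = 9
k=3,m=2: c = 9+5 = 14
k=3,m=3: c = 14+6 = 20
k=3,m=4: c = 20+7 = 27
k=4,m=2: c = 27+6 = 33
k=4,m=3: c = 33+7 = 40
k=4,m=4: c = 40+8 = 48
k=4,m=5: c = 48+9 = 57
k=5,m=2: c = 57+7 = 64
k=5,m=3: c = 64+8 = 72
k=5,m=4: c = 72+9 = 81
k=5,m=5: c = 81+10 = 91
k=5,m=6: c = 91+11 = 102
k=6,m=2: c = 102+8 = 110
k=6,m=3: c = 110+9 = 119
k=6,m=4: c = 119+10 = 129
k=6,m=5: c = 129+11 = 140
k=6,m=6: c = 140+12 = 152
k=6,m=7: c = 152+13 = 165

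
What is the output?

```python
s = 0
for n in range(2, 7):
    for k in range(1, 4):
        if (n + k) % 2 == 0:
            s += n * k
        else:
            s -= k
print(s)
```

n=2,k=1: odd sum, s = 0-1 = -1
n=2,k=2: even sum, s = (-1)+4 = 3
n=2,k=3: odd sum, s = 3-3 = 0
n=3,k=1: even sum, s = 0+3 = 3
n=3,k=2: odd sum, s = 3-2 = 1
n=3,k=3: even sum, s = 1+9 = 10
n=4,k=1: odd sum, s = 10-1 = 9
n=4,k=2: even sum, s = 9+8 = 17
n=4,k=3: odd sum, s = 17-3 = 14
n=5,k=1: even sum, s = 14+5 = 19
n=5,k=2: odd sum, s = 19-2 = 17
n=5,k=3: even sum, s = 17+15 = 32
n=6,k=1: odd sum, s = 32-1 = 31
n=6,k=2: even sum, s = 31+12 = 43
n=6,k=3: odd sum, s = 43-3 = 40

40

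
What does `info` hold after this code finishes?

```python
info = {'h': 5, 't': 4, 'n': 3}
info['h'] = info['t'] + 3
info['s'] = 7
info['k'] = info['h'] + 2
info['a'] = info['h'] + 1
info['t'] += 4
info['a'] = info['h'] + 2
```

{'h': 7, 't': 8, 'n': 3, 's': 7, 'k': 9, 'a': 9}

info['h'] = info['t']+3 = 7 → {'h': 7, 't': 4, 'n': 3}
info['s'] = 7 → {'h': 7, 't': 4, 'n': 3, 's': 7}
info['k'] = info['h']+2 = 9 → {'h': 7, 't': 4, 'n': 3, 's': 7, 'k': 9}
info['a'] = info['h']+1 = 8 → {'h': 7, 't': 4, 'n': 3, 's': 7, 'k': 9, 'a': 8}
info['t'] = 4+4 = 8 → {'h': 7, 't': 8, 'n': 3, 's': 7, 'k': 9, 'a': 8}
info['a'] = info['h']+2 = 9 → {'h': 7, 't': 8, 'n': 3, 's': 7, 'k': 9, 'a': 9}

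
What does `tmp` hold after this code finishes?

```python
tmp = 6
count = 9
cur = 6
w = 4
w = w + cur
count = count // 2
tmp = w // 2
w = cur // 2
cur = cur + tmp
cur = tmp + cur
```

w = 4+6 = 10
count = 9//2 = 4
tmp = 10//2 = 5
w = 6//2 = 3
cur = 6+5 = 11
cur = 5+11 = 16

5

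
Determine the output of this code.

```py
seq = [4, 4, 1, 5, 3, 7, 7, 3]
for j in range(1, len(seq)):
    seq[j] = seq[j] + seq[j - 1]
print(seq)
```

j=1: seq[1] = 4+4 = 8 → [4, 8, 1, 5, 3, 7, 7, 3]
j=2: seq[2] = 1+8 = 9 → [4, 8, 9, 5, 3, 7, 7, 3]
j=3: seq[3] = 5+9 = 14 → [4, 8, 9, 14, 3, 7, 7, 3]
j=4: seq[4] = 3+14 = 17 → [4, 8, 9, 14, 17, 7, 7, 3]
j=5: seq[5] = 7+17 = 24 → [4, 8, 9, 14, 17, 24, 7, 3]
j=6: seq[6] = 7+24 = 31 → [4, 8, 9, 14, 17, 24, 31, 3]
j=7: seq[7] = 3+31 = 34 → [4, 8, 9, 14, 17, 24, 31, 34]

[4, 8, 9, 14, 17, 24, 31, 34]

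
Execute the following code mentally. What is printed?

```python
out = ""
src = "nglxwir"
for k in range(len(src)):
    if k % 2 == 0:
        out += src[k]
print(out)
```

nlwr

k=0: add 'n' → 'n'
k=1: skip
k=2: add 'l' → 'nl'
k=3: skip
k=4: add 'w' → 'nlw'
k=5: skip
k=6: add 'r' → 'nlwr'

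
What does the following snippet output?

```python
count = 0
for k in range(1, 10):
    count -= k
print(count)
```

k=1: count = 0-1 = -1
k=2: count = (-1)-2 = -3
k=3: count = (-3)-3 = -6
k=4: count = (-6)-4 = -10
k=5: count = (-10)-5 = -15
k=6: count = (-15)-6 = -21
k=7: count = (-21)-7 = -28
k=8: count = (-28)-8 = -36
k=9: count = (-36)-9 = -45

-45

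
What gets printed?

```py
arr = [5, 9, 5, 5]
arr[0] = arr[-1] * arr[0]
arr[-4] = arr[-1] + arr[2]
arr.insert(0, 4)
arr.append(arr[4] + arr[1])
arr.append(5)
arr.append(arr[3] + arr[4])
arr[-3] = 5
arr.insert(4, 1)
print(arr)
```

[4, 10, 9, 5, 1, 5, 5, 5, 10]

arr[0] = arr[-1]*arr[0] = 5*5 = 25 → [25, 9, 5, 5]
arr[-4] = arr[-1]+arr[2] = 5+5 = 10 → [10, 9, 5, 5]
insert 4 at 0 → [4, 10, 9, 5, 5]
append arr[4]+arr[1] = 5+10 = 15 → [4, 10, 9, 5, 5, 15]
append 5 → [4, 10, 9, 5, 5, 15, 5]
append arr[3]+arr[4] = 5+5 = 10 → [4, 10, 9, 5, 5, 15, 5, 10]
arr[-3] = 5 → [4, 10, 9, 5, 5, 5, 5, 10]
insert 1 at 4 → [4, 10, 9, 5, 1, 5, 5, 5, 10]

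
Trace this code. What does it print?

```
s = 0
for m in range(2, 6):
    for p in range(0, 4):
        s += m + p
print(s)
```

m=2,p=0: s = 0+2 = 2
m=2,p=1: s = 2+3 = 5
m=2,p=2: s = 5+4 = 9
m=2,p=3: s = 9+5 = 14
m=3,p=0: s = 14+3 = 17
m=3,p=1: s = 17+4 = 21
m=3,p=2: s = 21+5 = 26
m=3,p=3: s = 26+6 = 32
m=4,p=0: s = 32+4 = 36
m=4,p=1: s = 36+5 = 41
m=4,p=2: s = 41+6 = 47
m=4,p=3: s = 47+7 = 54
m=5,p=0: s = 54+5 = 59
m=5,p=1: s = 59+6 = 65
m=5,p=2: s = 65+7 = 72
m=5,p=3: s = 72+8 = 80

80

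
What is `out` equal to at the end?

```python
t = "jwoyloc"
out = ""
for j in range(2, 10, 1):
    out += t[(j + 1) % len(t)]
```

'ylocjwoy'

j=2: add t[3]='y' → 'y'
j=3: add t[4]='l' → 'yl'
j=4: add t[5]='o' → 'ylo'
j=5: add t[6]='c' → 'yloc'
j=6: add t[0]='j' → 'ylocj'
j=7: add t[1]='w' → 'ylocjw'
j=8: add t[2]='o' → 'ylocjwo'
j=9: add t[3]='y' → 'ylocjwoy'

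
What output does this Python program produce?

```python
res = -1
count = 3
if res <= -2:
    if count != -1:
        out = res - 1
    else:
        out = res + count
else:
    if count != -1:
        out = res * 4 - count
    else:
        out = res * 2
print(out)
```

-7

res=-1, count=3
res <= -2 is False; count != -1 is True
→ out = res * 4 - count = -7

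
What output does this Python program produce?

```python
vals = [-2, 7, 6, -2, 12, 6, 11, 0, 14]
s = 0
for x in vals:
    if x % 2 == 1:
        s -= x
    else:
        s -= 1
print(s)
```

-25

x=-2: not odd, s = 0-1 = -1
x=7: odd, s = (-1)-7 = -8
x=6: not odd, s = (-8)-1 = -9
x=-2: not odd, s = (-9)-1 = -10
x=12: not odd, s = (-10)-1 = -11
x=6: not odd, s = (-11)-1 = -12
x=11: odd, s = (-12)-11 = -23
x=0: not odd, s = (-23)-1 = -24
x=14: not odd, s = (-24)-1 = -25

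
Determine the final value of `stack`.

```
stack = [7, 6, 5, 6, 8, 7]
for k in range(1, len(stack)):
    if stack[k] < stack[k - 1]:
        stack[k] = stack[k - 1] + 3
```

[7, 10, 13, 16, 19, 22]

k=1: 6<7, stack[1] = 7+3 = 10 → [7, 10, 5, 6, 8, 7]
k=2: 5<10, stack[2] = 10+3 = 13 → [7, 10, 13, 6, 8, 7]
k=3: 6<13, stack[3] = 13+3 = 16 → [7, 10, 13, 16, 8, 7]
k=4: 8<16, stack[4] = 16+3 = 19 → [7, 10, 13, 16, 19, 7]
k=5: 7<19, stack[5] = 19+3 = 22 → [7, 10, 13, 16, 19, 22]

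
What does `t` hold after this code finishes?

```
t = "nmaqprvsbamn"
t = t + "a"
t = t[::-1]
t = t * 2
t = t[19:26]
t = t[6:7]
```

+ 'a' → 'nmaqprvsbamna'
reverse → 'anmabsvrpqamn'
repeat ×2 → 'anmabsvrpqamnanmabsvrpqamn'
slice [19:26] → 'vrpqamn'
slice [6:7] → 'n'

'n'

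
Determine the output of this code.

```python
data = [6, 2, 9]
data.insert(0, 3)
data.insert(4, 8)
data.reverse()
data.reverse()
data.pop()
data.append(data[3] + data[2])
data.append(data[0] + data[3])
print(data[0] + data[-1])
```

insert 3 at 0 → [3, 6, 2, 9]
insert 8 at 4 → [3, 6, 2, 9, 8]
reverse → [8, 9, 2, 6, 3]
reverse → [3, 6, 2, 9, 8]
pop() removes 8 → [3, 6, 2, 9]
append data[3]+data[2] = 9+2 = 11 → [3, 6, 2, 9, 11]
append data[0]+data[3] = 3+9 = 12 → [3, 6, 2, 9, 11, 12]
data[0]+data[-1] = 3+12 = 15

15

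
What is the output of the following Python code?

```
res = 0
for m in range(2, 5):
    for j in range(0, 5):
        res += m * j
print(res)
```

m=2,j=0: res = 0+0 = 0
m=2,j=1: res = 0+2 = 2
m=2,j=2: res = 2+4 = 6
m=2,j=3: res = 6+6 = 12
m=2,j=4: res = 12+8 = 20
m=3,j=0: res = 20+0 = 20
m=3,j=1: res = 20+3 = 23
m=3,j=2: res = 23+6 = 29
m=3,j=3: res = 29+9 = 38
m=3,j=4: res = 38+12 = 50
m=4,j=0: res = 50+0 = 50
m=4,j=1: res = 50+4 = 54
m=4,j=2: res = 54+8 = 62
m=4,j=3: res = 62+12 = 74
m=4,j=4: res = 74+16 = 90

90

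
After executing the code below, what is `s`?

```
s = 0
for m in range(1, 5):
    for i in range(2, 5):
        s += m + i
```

m=1,i=2: s = 0+3 = 3
m=1,i=3: s = 3+4 = 7
m=1,i=4: s = 7+5 = 12
m=2,i=2: s = 12+4 = 16
m=2,i=3: s = 16+5 = 21
m=2,i=4: s = 21+6 = 27
m=3,i=2: s = 27+5 = 32
m=3,i=3: s = 32+6 = 38
m=3,i=4: s = 38+7 = 45
m=4,i=2: s = 45+6 = 51
m=4,i=3: s = 51+7 = 58
m=4,i=4: s = 58+8 = 66

66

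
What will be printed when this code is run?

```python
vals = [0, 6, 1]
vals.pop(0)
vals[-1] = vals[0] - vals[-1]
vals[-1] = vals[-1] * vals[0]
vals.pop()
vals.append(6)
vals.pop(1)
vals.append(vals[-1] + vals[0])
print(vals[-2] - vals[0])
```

0

pop(0) removes 0 → [6, 1]
vals[-1] = vals[0]-vals[-1] = 6-1 = 5 → [6, 5]
vals[-1] = vals[-1]*vals[0] = 5*6 = 30 → [6, 30]
pop() removes 30 → [6]
append 6 → [6, 6]
pop(1) removes 6 → [6]
append vals[-1]+vals[0] = 6+6 = 12 → [6, 12]
vals[-2]-vals[0] = 6-6 = 0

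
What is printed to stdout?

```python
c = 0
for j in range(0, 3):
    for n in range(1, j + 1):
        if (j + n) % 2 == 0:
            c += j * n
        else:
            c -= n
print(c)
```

j=1,n=1: even sum, c = 0+1 = 1
j=2,n=1: odd sum, c = 1-1 = 0
j=2,n=2: even sum, c = 0+4 = 4

4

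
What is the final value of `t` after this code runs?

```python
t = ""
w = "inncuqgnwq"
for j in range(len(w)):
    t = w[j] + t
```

'qwngqucnni'

j=0: prepend 'i' → 'i'
j=1: prepend 'n' → 'ni'
j=2: prepend 'n' → 'nni'
j=3: prepend 'c' → 'cnni'
j=4: prepend 'u' → 'ucnni'
j=5: prepend 'q' → 'qucnni'
j=6: prepend 'g' → 'gqucnni'
j=7: prepend 'n' → 'ngqucnni'
j=8: prepend 'w' → 'wngqucnni'
j=9: prepend 'q' → 'qwngqucnni'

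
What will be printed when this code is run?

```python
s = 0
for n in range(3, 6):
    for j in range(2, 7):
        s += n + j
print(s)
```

120

n=3,j=2: s = 0+5 = 5
n=3,j=3: s = 5+6 = 11
n=3,j=4: s = 11+7 = 18
n=3,j=5: s = 18+8 = 26
n=3,j=6: s = 26+9 = 35
n=4,j=2: s = 35+6 = 41
n=4,j=3: s = 41+7 = 48
n=4,j=4: s = 48+8 = 56
n=4,j=5: s = 56+9 = 65
n=4,j=6: s = 65+10 = 75
n=5,j=2: s = 75+7 = 82
n=5,j=3: s = 82+8 = 90
n=5,j=4: s = 90+9 = 99
n=5,j=5: s = 99+10 = 109
n=5,j=6: s = 109+11 = 120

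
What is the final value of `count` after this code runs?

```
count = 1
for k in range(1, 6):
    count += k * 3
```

46

k=1: count = 1+1*3 = 4
k=2: count = 4+2*3 = 10
k=3: count = 10+3*3 = 19
k=4: count = 19+4*3 = 31
k=5: count = 31+5*3 = 46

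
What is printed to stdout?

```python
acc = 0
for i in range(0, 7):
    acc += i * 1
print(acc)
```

i=0: acc = 0+0*1 = 0
i=1: acc = 0+1*1 = 1
i=2: acc = 1+2*1 = 3
i=3: acc = 3+3*1 = 6
i=4: acc = 6+4*1 = 10
i=5: acc = 10+5*1 = 15
i=6: acc = 15+6*1 = 21

21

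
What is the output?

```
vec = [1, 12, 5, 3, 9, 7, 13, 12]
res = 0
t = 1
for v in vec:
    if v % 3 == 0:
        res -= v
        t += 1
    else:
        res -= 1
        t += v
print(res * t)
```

v=1: not %3==0, res = 0-1 = -1; t=2
v=12: %3==0, res = (-1)-12 = -13; t=3
v=5: not %3==0, res = (-13)-1 = -14; t=8
v=3: %3==0, res = (-14)-3 = -17; t=9
v=9: %3==0, res = (-17)-9 = -26; t=10
v=7: not %3==0, res = (-26)-1 = -27; t=17
v=13: not %3==0, res = (-27)-1 = -28; t=30
v=12: %3==0, res = (-28)-12 = -40; t=31
res*t = (-40)*31 = -1240

-1240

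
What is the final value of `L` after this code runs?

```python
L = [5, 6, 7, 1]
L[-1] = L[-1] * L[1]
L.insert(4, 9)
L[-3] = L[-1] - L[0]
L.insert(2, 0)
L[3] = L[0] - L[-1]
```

[5, 6, 0, -4, 6, 9]

L[-1] = L[-1]*L[1] = 1*6 = 6 → [5, 6, 7, 6]
insert 9 at 4 → [5, 6, 7, 6, 9]
L[-3] = L[-1]-L[0] = 9-5 = 4 → [5, 6, 4, 6, 9]
insert 0 at 2 → [5, 6, 0, 4, 6, 9]
L[3] = L[0]-L[-1] = 5-9 = -4 → [5, 6, 0, -4, 6, 9]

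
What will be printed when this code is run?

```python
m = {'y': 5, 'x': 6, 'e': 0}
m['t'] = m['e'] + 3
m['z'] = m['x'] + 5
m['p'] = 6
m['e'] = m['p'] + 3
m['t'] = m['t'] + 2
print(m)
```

m['t'] = m['e']+3 = 3 → {'y': 5, 'x': 6, 'e': 0, 't': 3}
m['z'] = m['x']+5 = 11 → {'y': 5, 'x': 6, 'e': 0, 't': 3, 'z': 11}
m['p'] = 6 → {'y': 5, 'x': 6, 'e': 0, 't': 3, 'z': 11, 'p': 6}
m['e'] = m['p']+3 = 9 → {'y': 5, 'x': 6, 'e': 9, 't': 3, 'z': 11, 'p': 6}
m['t'] = m['t']+2 = 5 → {'y': 5, 'x': 6, 'e': 9, 't': 5, 'z': 11, 'p': 6}

{'y': 5, 'x': 6, 'e': 9, 't': 5, 'z': 11, 'p': 6}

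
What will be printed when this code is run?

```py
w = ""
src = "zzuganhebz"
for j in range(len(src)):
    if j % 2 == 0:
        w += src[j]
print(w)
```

j=0: add 'z' → 'z'
j=1: skip
j=2: add 'u' → 'zu'
j=3: skip
j=4: add 'a' → 'zua'
j=5: skip
j=6: add 'h' → 'zuah'
j=7: skip
j=8: add 'b' → 'zuahb'
j=9: skip

zuahb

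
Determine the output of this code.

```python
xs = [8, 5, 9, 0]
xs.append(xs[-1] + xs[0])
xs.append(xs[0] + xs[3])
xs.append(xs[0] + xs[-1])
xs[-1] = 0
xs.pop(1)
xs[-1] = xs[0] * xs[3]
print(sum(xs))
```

97

append xs[-1]+xs[0] = 0+8 = 8 → [8, 5, 9, 0, 8]
append xs[0]+xs[3] = 8+0 = 8 → [8, 5, 9, 0, 8, 8]
append xs[0]+xs[-1] = 8+8 = 16 → [8, 5, 9, 0, 8, 8, 16]
xs[-1] = 0 → [8, 5, 9, 0, 8, 8, 0]
pop(1) removes 5 → [8, 9, 0, 8, 8, 0]
xs[-1] = xs[0]*xs[3] = 8*8 = 64 → [8, 9, 0, 8, 8, 64]
sum = 97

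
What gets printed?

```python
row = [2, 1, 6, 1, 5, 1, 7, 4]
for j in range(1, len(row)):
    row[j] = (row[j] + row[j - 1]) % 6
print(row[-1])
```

j=1: row[1] = (1+2)%6 = 3 → [2, 3, 6, 1, 5, 1, 7, 4]
j=2: row[2] = (6+3)%6 = 3 → [2, 3, 3, 1, 5, 1, 7, 4]
j=3: row[3] = (1+3)%6 = 4 → [2, 3, 3, 4, 5, 1, 7, 4]
j=4: row[4] = (5+4)%6 = 3 → [2, 3, 3, 4, 3, 1, 7, 4]
j=5: row[5] = (1+3)%6 = 4 → [2, 3, 3, 4, 3, 4, 7, 4]
j=6: row[6] = (7+4)%6 = 5 → [2, 3, 3, 4, 3, 4, 5, 4]
j=7: row[7] = (4+5)%6 = 3 → [2, 3, 3, 4, 3, 4, 5, 3]

3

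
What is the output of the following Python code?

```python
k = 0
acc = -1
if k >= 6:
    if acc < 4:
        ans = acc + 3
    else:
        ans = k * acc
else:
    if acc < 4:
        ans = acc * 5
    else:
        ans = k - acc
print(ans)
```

-5

k=0, acc=-1
k >= 6 is False; acc < 4 is True
→ ans = acc * 5 = -5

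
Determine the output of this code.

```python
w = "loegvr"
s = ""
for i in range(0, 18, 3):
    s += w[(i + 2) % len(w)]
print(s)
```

i=0: add w[2]='e' → 'e'
i=3: add w[5]='r' → 'er'
i=6: add w[2]='e' → 'ere'
i=9: add w[5]='r' → 'erer'
i=12: add w[2]='e' → 'erere'
i=15: add w[5]='r' → 'ererer'

ererer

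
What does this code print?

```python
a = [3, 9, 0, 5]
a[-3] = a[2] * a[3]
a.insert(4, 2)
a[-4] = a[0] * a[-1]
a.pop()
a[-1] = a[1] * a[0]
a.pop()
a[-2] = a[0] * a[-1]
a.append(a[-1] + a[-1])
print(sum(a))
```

3

a[-3] = a[2]*a[3] = 0*5 = 0 → [3, 0, 0, 5]
insert 2 at 4 → [3, 0, 0, 5, 2]
a[-4] = a[0]*a[-1] = 3*2 = 6 → [3, 6, 0, 5, 2]
pop() removes 2 → [3, 6, 0, 5]
a[-1] = a[1]*a[0] = 6*3 = 18 → [3, 6, 0, 18]
pop() removes 18 → [3, 6, 0]
a[-2] = a[0]*a[-1] = 3*0 = 0 → [3, 0, 0]
append a[-1]+a[-1] = 0+0 = 0 → [3, 0, 0, 0]
sum = 3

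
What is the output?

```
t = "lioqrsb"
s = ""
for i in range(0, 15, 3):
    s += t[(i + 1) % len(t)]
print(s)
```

i=0: add t[1]='i' → 'i'
i=3: add t[4]='r' → 'ir'
i=6: add t[0]='l' → 'irl'
i=9: add t[3]='q' → 'irlq'
i=12: add t[6]='b' → 'irlqb'

irlqb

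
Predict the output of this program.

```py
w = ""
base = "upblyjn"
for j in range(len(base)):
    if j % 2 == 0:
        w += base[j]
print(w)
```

j=0: add 'u' → 'u'
j=1: skip
j=2: add 'b' → 'ub'
j=3: skip
j=4: add 'y' → 'uby'
j=5: skip
j=6: add 'n' → 'ubyn'

ubyn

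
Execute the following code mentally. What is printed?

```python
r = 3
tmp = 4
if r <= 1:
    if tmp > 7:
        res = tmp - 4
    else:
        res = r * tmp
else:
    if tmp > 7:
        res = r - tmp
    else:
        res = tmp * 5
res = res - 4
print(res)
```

16

r=3, tmp=4
r <= 1 is False; tmp > 7 is False
→ res = tmp * 5 = 20
res = 20-4 = 16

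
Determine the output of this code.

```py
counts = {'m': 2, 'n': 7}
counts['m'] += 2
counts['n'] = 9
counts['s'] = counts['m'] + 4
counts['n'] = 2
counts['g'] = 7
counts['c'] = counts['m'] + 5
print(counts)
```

{'m': 4, 'n': 2, 's': 8, 'g': 7, 'c': 9}

counts['m'] = 2+2 = 4 → {'m': 4, 'n': 7}
counts['n'] = 9 → {'m': 4, 'n': 9}
counts['s'] = counts['m']+4 = 8 → {'m': 4, 'n': 9, 's': 8}
counts['n'] = 2 → {'m': 4, 'n': 2, 's': 8}
counts['g'] = 7 → {'m': 4, 'n': 2, 's': 8, 'g': 7}
counts['c'] = counts['m']+5 = 9 → {'m': 4, 'n': 2, 's': 8, 'g': 7, 'c': 9}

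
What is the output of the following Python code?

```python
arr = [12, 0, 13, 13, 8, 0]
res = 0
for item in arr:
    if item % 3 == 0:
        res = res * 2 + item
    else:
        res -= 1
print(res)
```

item=12: %3==0, res = 0*2+12 = 12
item=0: %3==0, res = 12*2+0 = 24
item=13: not %3==0, res = 24-1 = 23
item=13: not %3==0, res = 23-1 = 22
item=8: not %3==0, res = 22-1 = 21
item=0: %3==0, res = 21*2+0 = 42

42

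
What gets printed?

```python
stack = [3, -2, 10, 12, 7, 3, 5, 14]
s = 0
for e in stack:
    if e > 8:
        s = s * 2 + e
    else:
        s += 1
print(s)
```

e=3: not >8, s = 0+1 = 1
e=-2: not >8, s = 1+1 = 2
e=10: >8, s = 2*2+10 = 14
e=12: >8, s = 14*2+12 = 40
e=7: not >8, s = 40+1 = 41
e=3: not >8, s = 41+1 = 42
e=5: not >8, s = 42+1 = 43
e=14: >8, s = 43*2+14 = 100

100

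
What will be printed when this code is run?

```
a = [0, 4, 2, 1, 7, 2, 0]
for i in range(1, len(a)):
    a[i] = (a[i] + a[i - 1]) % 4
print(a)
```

[0, 0, 2, 3, 2, 0, 0]

i=1: a[1] = (4+0)%4 = 0 → [0, 0, 2, 1, 7, 2, 0]
i=2: a[2] = (2+0)%4 = 2 → [0, 0, 2, 1, 7, 2, 0]
i=3: a[3] = (1+2)%4 = 3 → [0, 0, 2, 3, 7, 2, 0]
i=4: a[4] = (7+3)%4 = 2 → [0, 0, 2, 3, 2, 2, 0]
i=5: a[5] = (2+2)%4 = 0 → [0, 0, 2, 3, 2, 0, 0]
i=6: a[6] = (0+0)%4 = 0 → [0, 0, 2, 3, 2, 0, 0]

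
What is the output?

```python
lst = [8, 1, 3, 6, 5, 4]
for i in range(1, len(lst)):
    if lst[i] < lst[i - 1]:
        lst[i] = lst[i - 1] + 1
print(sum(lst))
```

63

i=1: 1<8, lst[1] = 8+1 = 9 → [8, 9, 3, 6, 5, 4]
i=2: 3<9, lst[2] = 9+1 = 10 → [8, 9, 10, 6, 5, 4]
i=3: 6<10, lst[3] = 10+1 = 11 → [8, 9, 10, 11, 5, 4]
i=4: 5<11, lst[4] = 11+1 = 12 → [8, 9, 10, 11, 12, 4]
i=5: 4<12, lst[5] = 12+1 = 13 → [8, 9, 10, 11, 12, 13]
sum = 63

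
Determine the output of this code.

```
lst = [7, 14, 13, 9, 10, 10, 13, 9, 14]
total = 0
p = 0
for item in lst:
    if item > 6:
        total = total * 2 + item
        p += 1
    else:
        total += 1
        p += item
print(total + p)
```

item=7: >6, total = 0*2+7 = 7; p=1
item=14: >6, total = 7*2+14 = 28; p=2
item=13: >6, total = 28*2+13 = 69; p=3
item=9: >6, total = 69*2+9 = 147; p=4
item=10: >6, total = 147*2+10 = 304; p=5
item=10: >6, total = 304*2+10 = 618; p=6
item=13: >6, total = 618*2+13 = 1249; p=7
item=9: >6, total = 1249*2+9 = 2507; p=8
item=14: >6, total = 2507*2+14 = 5028; p=9
total+p = 5028+9 = 5037

5037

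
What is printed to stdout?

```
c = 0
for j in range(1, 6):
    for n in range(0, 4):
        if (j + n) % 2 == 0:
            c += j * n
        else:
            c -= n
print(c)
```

34

j=1,n=0: odd sum, c = 0-0 = 0
j=1,n=1: even sum, c = 0+1 = 1
j=1,n=2: odd sum, c = 1-2 = -1
j=1,n=3: even sum, c = (-1)+3 = 2
j=2,n=0: even sum, c = 2+0 = 2
j=2,n=1: odd sum, c = 2-1 = 1
j=2,n=2: even sum, c = 1+4 = 5
j=2,n=3: odd sum, c = 5-3 = 2
j=3,n=0: odd sum, c = 2-0 = 2
j=3,n=1: even sum, c = 2+3 = 5
j=3,n=2: odd sum, c = 5-2 = 3
j=3,n=3: even sum, c = 3+9 = 12
j=4,n=0: even sum, c = 12+0 = 12
j=4,n=1: odd sum, c = 12-1 = 11
j=4,n=2: even sum, c = 11+8 = 19
j=4,n=3: odd sum, c = 19-3 = 16
j=5,n=0: odd sum, c = 16-0 = 16
j=5,n=1: even sum, c = 16+5 = 21
j=5,n=2: odd sum, c = 21-2 = 19
j=5,n=3: even sum, c = 19+15 = 34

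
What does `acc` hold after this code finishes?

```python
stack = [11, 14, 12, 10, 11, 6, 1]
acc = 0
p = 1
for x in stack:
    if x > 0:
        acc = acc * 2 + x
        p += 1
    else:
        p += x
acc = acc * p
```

x=11: >0, acc = 0*2+11 = 11; p=2
x=14: >0, acc = 11*2+14 = 36; p=3
x=12: >0, acc = 36*2+12 = 84; p=4
x=10: >0, acc = 84*2+10 = 178; p=5
x=11: >0, acc = 178*2+11 = 367; p=6
x=6: >0, acc = 367*2+6 = 740; p=7
x=1: >0, acc = 740*2+1 = 1481; p=8
acc*p = 1481*8 = 11848

11848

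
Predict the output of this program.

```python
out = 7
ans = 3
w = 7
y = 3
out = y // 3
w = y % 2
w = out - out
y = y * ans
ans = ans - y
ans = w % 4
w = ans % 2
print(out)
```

out = 3//3 = 1
w = 3%2 = 1
w = 1-1 = 0
y = 3*3 = 9
ans = 3-9 = -6
ans = 0%4 = 0
w = 0%2 = 0

1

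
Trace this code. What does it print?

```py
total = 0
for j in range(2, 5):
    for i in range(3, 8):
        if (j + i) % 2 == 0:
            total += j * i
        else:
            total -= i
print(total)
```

65

j=2,i=3: odd sum, total = 0-3 = -3
j=2,i=4: even sum, total = (-3)+8 = 5
j=2,i=5: odd sum, total = 5-5 = 0
j=2,i=6: even sum, total = 0+12 = 12
j=2,i=7: odd sum, total = 12-7 = 5
j=3,i=3: even sum, total = 5+9 = 14
j=3,i=4: odd sum, total = 14-4 = 10
j=3,i=5: even sum, total = 10+15 = 25
j=3,i=6: odd sum, total = 25-6 = 19
j=3,i=7: even sum, total = 19+21 = 40
j=4,i=3: odd sum, total = 40-3 = 37
j=4,i=4: even sum, total = 37+16 = 53
j=4,i=5: odd sum, total = 53-5 = 48
j=4,i=6: even sum, total = 48+24 = 72
j=4,i=7: odd sum, total = 72-7 = 65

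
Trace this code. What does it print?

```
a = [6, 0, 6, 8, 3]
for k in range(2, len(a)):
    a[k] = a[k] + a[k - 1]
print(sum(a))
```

k=2: a[2] = 6+0 = 6 → [6, 0, 6, 8, 3]
k=3: a[3] = 8+6 = 14 → [6, 0, 6, 14, 3]
k=4: a[4] = 3+14 = 17 → [6, 0, 6, 14, 17]
sum = 43

43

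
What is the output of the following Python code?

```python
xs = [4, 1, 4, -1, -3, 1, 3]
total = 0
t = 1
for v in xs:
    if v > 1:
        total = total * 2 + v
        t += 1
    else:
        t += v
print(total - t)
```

v=4: >1, total = 0*2+4 = 4; t=2
v=1: not >1; t=3
v=4: >1, total = 4*2+4 = 12; t=4
v=-1: not >1; t=3
v=-3: not >1; t=0
v=1: not >1; t=1
v=3: >1, total = 12*2+3 = 27; t=2
total-t = 27-2 = 25

25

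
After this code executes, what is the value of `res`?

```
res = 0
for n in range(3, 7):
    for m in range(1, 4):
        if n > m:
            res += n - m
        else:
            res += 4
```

n=3,m=1: 3>1, res = 0+2 = 2
n=3,m=2: 3>2, res = 2+1 = 3
n=3,m=3: not 3>3, res = 3+4 = 7
n=4,m=1: 4>1, res = 7+3 = 10
n=4,m=2: 4>2, res = 10+2 = 12
n=4,m=3: 4>3, res = 12+1 = 13
n=5,m=1: 5>1, res = 13+4 = 17
n=5,m=2: 5>2, res = 17+3 = 20
n=5,m=3: 5>3, res = 20+2 = 22
n=6,m=1: 6>1, res = 22+5 = 27
n=6,m=2: 6>2, res = 27+4 = 31
n=6,m=3: 6>3, res = 31+3 = 34

34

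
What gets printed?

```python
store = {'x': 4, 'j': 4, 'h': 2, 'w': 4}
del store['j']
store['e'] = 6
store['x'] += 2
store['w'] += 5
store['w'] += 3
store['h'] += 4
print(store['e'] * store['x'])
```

36

del 'j' → {'x': 4, 'h': 2, 'w': 4}
store['e'] = 6 → {'x': 4, 'h': 2, 'w': 4, 'e': 6}
store['x'] = 4+2 = 6 → {'x': 6, 'h': 2, 'w': 4, 'e': 6}
store['w'] = 4+5 = 9 → {'x': 6, 'h': 2, 'w': 9, 'e': 6}
store['w'] = 9+3 = 12 → {'x': 6, 'h': 2, 'w': 12, 'e': 6}
store['h'] = 2+4 = 6 → {'x': 6, 'h': 6, 'w': 12, 'e': 6}
store['e']*store['x'] = 6*6 = 36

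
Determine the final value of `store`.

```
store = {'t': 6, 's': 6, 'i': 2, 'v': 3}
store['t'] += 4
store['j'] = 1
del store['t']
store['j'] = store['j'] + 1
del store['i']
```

store['t'] = 6+4 = 10 → {'t': 10, 's': 6, 'i': 2, 'v': 3}
store['j'] = 1 → {'t': 10, 's': 6, 'i': 2, 'v': 3, 'j': 1}
del 't' → {'s': 6, 'i': 2, 'v': 3, 'j': 1}
store['j'] = store['j']+1 = 2 → {'s': 6, 'i': 2, 'v': 3, 'j': 2}
del 'i' → {'s': 6, 'v': 3, 'j': 2}

{'s': 6, 'v': 3, 'j': 2}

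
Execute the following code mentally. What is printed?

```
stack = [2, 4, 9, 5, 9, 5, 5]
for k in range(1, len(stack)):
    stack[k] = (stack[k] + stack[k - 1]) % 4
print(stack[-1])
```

k=1: stack[1] = (4+2)%4 = 2 → [2, 2, 9, 5, 9, 5, 5]
k=2: stack[2] = (9+2)%4 = 3 → [2, 2, 3, 5, 9, 5, 5]
k=3: stack[3] = (5+3)%4 = 0 → [2, 2, 3, 0, 9, 5, 5]
k=4: stack[4] = (9+0)%4 = 1 → [2, 2, 3, 0, 1, 5, 5]
k=5: stack[5] = (5+1)%4 = 2 → [2, 2, 3, 0, 1, 2, 5]
k=6: stack[6] = (5+2)%4 = 3 → [2, 2, 3, 0, 1, 2, 3]

3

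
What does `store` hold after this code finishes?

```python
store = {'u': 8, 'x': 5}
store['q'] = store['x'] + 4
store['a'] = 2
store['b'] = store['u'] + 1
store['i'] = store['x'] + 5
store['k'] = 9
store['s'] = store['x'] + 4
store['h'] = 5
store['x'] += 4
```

store['q'] = store['x']+4 = 9 → {'u': 8, 'x': 5, 'q': 9}
store['a'] = 2 → {'u': 8, 'x': 5, 'q': 9, 'a': 2}
store['b'] = store['u']+1 = 9 → {'u': 8, 'x': 5, 'q': 9, 'a': 2, 'b': 9}
store['i'] = store['x']+5 = 10 → {'u': 8, 'x': 5, 'q': 9, 'a': 2, 'b': 9, 'i': 10}
store['k'] = 9 → {'u': 8, 'x': 5, 'q': 9, 'a': 2, 'b': 9, 'i': 10, 'k': 9}
store['s'] = store['x']+4 = 9 → {'u': 8, 'x': 5, 'q': 9, 'a': 2, 'b': 9, 'i': 10, 'k': 9, 's': 9}
store['h'] = 5 → {'u': 8, 'x': 5, 'q': 9, 'a': 2, 'b': 9, 'i': 10, 'k': 9, 's': 9, 'h': 5}
store['x'] = 5+4 = 9 → {'u': 8, 'x': 9, 'q': 9, 'a': 2, 'b': 9, 'i': 10, 'k': 9, 's': 9, 'h': 5}

{'u': 8, 'x': 9, 'q': 9, 'a': 2, 'b': 9, 'i': 10, 'k': 9, 's': 9, 'h': 5}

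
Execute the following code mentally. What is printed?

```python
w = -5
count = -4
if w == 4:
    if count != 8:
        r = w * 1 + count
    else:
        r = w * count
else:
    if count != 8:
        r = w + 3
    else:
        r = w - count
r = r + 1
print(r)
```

-1

w=-5, count=-4
w == 4 is False; count != 8 is True
→ r = w + 3 = -2
r = (-2)+1 = -1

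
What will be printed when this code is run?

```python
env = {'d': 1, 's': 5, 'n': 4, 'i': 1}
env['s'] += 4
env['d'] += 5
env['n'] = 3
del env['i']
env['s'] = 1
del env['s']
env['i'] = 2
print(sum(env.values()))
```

env['s'] = 5+4 = 9 → {'d': 1, 's': 9, 'n': 4, 'i': 1}
env['d'] = 1+5 = 6 → {'d': 6, 's': 9, 'n': 4, 'i': 1}
env['n'] = 3 → {'d': 6, 's': 9, 'n': 3, 'i': 1}
del 'i' → {'d': 6, 's': 9, 'n': 3}
env['s'] = 1 → {'d': 6, 's': 1, 'n': 3}
del 's' → {'d': 6, 'n': 3}
env['i'] = 2 → {'d': 6, 'n': 3, 'i': 2}
sum of values = 11

11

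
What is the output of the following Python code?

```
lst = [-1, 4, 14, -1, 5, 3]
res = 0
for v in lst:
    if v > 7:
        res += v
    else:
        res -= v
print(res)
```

4

v=-1: not >7, res = 0-(-1) = 1
v=4: not >7, res = 1-4 = -3
v=14: >7, res = (-3)+14 = 11
v=-1: not >7, res = 11-(-1) = 12
v=5: not >7, res = 12-5 = 7
v=3: not >7, res = 7-3 = 4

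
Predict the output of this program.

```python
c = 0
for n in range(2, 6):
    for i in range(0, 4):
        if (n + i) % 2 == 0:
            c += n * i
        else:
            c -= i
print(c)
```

n=2,i=0: even sum, c = 0+0 = 0
n=2,i=1: odd sum, c = 0-1 = -1
n=2,i=2: even sum, c = (-1)+4 = 3
n=2,i=3: odd sum, c = 3-3 = 0
n=3,i=0: odd sum, c = 0-0 = 0
n=3,i=1: even sum, c = 0+3 = 3
n=3,i=2: odd sum, c = 3-2 = 1
n=3,i=3: even sum, c = 1+9 = 10
n=4,i=0: even sum, c = 10+0 = 10
n=4,i=1: odd sum, c = 10-1 = 9
n=4,i=2: even sum, c = 9+8 = 17
n=4,i=3: odd sum, c = 17-3 = 14
n=5,i=0: odd sum, c = 14-0 = 14
n=5,i=1: even sum, c = 14+5 = 19
n=5,i=2: odd sum, c = 19-2 = 17
n=5,i=3: even sum, c = 17+15 = 32

32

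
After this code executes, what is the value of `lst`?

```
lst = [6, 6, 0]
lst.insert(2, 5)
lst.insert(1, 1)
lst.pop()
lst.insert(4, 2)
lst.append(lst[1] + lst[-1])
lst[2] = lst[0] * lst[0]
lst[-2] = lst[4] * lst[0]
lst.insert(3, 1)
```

insert 5 at 2 → [6, 6, 5, 0]
insert 1 at 1 → [6, 1, 6, 5, 0]
pop() removes 0 → [6, 1, 6, 5]
insert 2 at 4 → [6, 1, 6, 5, 2]
append lst[1]+lst[-1] = 1+2 = 3 → [6, 1, 6, 5, 2, 3]
lst[2] = lst[0]*lst[0] = 6*6 = 36 → [6, 1, 36, 5, 2, 3]
lst[-2] = lst[4]*lst[0] = 2*6 = 12 → [6, 1, 36, 5, 12, 3]
insert 1 at 3 → [6, 1, 36, 1, 5, 12, 3]

[6, 1, 36, 1, 5, 12, 3]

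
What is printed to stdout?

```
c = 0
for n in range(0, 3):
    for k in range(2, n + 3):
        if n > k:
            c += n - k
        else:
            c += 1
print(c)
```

n=0,k=2: not 0>2, c = 0+1 = 1
n=1,k=2: not 1>2, c = 1+1 = 2
n=1,k=3: not 1>3, c = 2+1 = 3
n=2,k=2: not 2>2, c = 3+1 = 4
n=2,k=3: not 2>3, c = 4+1 = 5
n=2,k=4: not 2>4, c = 5+1 = 6

6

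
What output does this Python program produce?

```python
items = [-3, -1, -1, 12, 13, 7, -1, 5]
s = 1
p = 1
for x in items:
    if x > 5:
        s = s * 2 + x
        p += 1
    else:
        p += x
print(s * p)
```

x=-3: not >5; p=-2
x=-1: not >5; p=-3
x=-1: not >5; p=-4
x=12: >5, s = 1*2+12 = 14; p=-3
x=13: >5, s = 14*2+13 = 41; p=-2
x=7: >5, s = 41*2+7 = 89; p=-1
x=-1: not >5; p=-2
x=5: not >5; p=3
s*p = 89*3 = 267

267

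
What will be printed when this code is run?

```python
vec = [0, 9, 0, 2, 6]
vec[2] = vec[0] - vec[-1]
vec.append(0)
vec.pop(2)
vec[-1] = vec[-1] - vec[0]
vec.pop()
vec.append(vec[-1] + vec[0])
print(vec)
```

vec[2] = vec[0]-vec[-1] = 0-6 = -6 → [0, 9, -6, 2, 6]
append 0 → [0, 9, -6, 2, 6, 0]
pop(2) removes -6 → [0, 9, 2, 6, 0]
vec[-1] = vec[-1]-vec[0] = 0-0 = 0 → [0, 9, 2, 6, 0]
pop() removes 0 → [0, 9, 2, 6]
append vec[-1]+vec[0] = 6+0 = 6 → [0, 9, 2, 6, 6]

[0, 9, 2, 6, 6]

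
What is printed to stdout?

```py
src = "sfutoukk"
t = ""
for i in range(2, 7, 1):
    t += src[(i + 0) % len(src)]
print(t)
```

i=2: add src[2]='u' → 'u'
i=3: add src[3]='t' → 'ut'
i=4: add src[4]='o' → 'uto'
i=5: add src[5]='u' → 'utou'
i=6: add src[6]='k' → 'utouk'

utouk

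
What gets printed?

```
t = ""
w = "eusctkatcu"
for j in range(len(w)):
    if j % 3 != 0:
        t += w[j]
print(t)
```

ustktc

j=0: skip
j=1: add 'u' → 'u'
j=2: add 's' → 'us'
j=3: skip
j=4: add 't' → 'ust'
j=5: add 'k' → 'ustk'
j=6: skip
j=7: add 't' → 'ustkt'
j=8: add 'c' → 'ustktc'
j=9: skip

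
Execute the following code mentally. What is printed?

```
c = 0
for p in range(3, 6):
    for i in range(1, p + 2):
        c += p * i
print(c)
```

p=3,i=1: c = 0+3 = 3
p=3,i=2: c = 3+6 = 9
p=3,i=3: c = 9+9 = 18
p=3,i=4: c = 18+12 = 30
p=4,i=1: c = 30+4 = 34
p=4,i=2: c = 34+8 = 42
p=4,i=3: c = 42+12 = 54
p=4,i=4: c = 54+16 = 70
p=4,i=5: c = 70+20 = 90
p=5,i=1: c = 90+5 = 95
p=5,i=2: c = 95+10 = 105
p=5,i=3: c = 105+15 = 120
p=5,i=4: c = 120+20 = 140
p=5,i=5: c = 140+25 = 165
p=5,i=6: c = 165+30 = 195

195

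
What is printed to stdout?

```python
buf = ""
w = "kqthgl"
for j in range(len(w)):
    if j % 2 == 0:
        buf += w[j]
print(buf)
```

ktg

j=0: add 'k' → 'k'
j=1: skip
j=2: add 't' → 'kt'
j=3: skip
j=4: add 'g' → 'ktg'
j=5: skip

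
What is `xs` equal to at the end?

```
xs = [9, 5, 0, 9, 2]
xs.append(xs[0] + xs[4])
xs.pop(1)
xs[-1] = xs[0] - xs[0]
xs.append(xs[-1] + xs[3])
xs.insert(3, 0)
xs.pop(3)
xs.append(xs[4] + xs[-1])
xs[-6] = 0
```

[9, 0, 9, 2, 0, 2, 2]

append xs[0]+xs[4] = 9+2 = 11 → [9, 5, 0, 9, 2, 11]
pop(1) removes 5 → [9, 0, 9, 2, 11]
xs[-1] = xs[0]-xs[0] = 9-9 = 0 → [9, 0, 9, 2, 0]
append xs[-1]+xs[3] = 0+2 = 2 → [9, 0, 9, 2, 0, 2]
insert 0 at 3 → [9, 0, 9, 0, 2, 0, 2]
pop(3) removes 0 → [9, 0, 9, 2, 0, 2]
append xs[4]+xs[-1] = 0+2 = 2 → [9, 0, 9, 2, 0, 2, 2]
xs[-6] = 0 → [9, 0, 9, 2, 0, 2, 2]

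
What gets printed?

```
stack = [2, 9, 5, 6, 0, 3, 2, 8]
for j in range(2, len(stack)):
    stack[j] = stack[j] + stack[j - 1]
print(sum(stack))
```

j=2: stack[2] = 5+9 = 14 → [2, 9, 14, 6, 0, 3, 2, 8]
j=3: stack[3] = 6+14 = 20 → [2, 9, 14, 20, 0, 3, 2, 8]
j=4: stack[4] = 0+20 = 20 → [2, 9, 14, 20, 20, 3, 2, 8]
j=5: stack[5] = 3+20 = 23 → [2, 9, 14, 20, 20, 23, 2, 8]
j=6: stack[6] = 2+23 = 25 → [2, 9, 14, 20, 20, 23, 25, 8]
j=7: stack[7] = 8+25 = 33 → [2, 9, 14, 20, 20, 23, 25, 33]
sum = 146

146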